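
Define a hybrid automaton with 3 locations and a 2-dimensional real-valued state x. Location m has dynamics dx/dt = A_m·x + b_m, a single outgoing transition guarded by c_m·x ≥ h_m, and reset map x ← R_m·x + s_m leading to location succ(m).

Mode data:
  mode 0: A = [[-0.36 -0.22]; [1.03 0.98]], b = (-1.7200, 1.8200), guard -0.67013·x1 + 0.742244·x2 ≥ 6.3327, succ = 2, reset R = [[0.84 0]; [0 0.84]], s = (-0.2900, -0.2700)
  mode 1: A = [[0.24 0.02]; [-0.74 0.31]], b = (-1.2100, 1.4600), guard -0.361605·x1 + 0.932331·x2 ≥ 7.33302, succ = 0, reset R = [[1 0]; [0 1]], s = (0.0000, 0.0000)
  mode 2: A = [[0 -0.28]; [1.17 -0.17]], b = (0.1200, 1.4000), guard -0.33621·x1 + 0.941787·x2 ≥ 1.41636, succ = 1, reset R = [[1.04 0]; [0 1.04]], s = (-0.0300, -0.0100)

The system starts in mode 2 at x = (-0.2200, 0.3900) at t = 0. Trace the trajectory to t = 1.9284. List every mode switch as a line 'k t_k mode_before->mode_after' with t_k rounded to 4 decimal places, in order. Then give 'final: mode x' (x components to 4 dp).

1 1.0556 2->1
final: 1 -1.6274 4.0450

Mode 2: guard c·x = 1.4164 hit at Δt = 1.0556 (t = 1.0556), x⁻ = (-0.3628, 1.3744) → reset → x⁺ = (-0.4074, 1.4193), jump to mode 1
Mode 1: flow for 0.8728 to horizon, guard not reached → x = (-1.6274, 4.0450)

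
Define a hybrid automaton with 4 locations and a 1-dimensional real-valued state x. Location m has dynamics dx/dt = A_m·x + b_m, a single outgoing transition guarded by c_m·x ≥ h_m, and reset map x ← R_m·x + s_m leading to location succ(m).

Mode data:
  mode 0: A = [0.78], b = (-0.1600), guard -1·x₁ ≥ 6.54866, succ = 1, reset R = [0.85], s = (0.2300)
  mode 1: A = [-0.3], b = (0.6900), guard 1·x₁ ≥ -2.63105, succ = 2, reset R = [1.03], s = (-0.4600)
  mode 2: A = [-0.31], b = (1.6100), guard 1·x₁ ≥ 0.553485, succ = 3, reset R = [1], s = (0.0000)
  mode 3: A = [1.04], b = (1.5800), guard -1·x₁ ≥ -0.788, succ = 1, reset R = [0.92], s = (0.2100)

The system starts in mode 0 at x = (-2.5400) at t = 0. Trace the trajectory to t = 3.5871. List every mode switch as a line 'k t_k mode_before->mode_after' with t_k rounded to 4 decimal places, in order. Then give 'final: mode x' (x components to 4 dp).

Mode 0: guard c·x = 6.5487 hit at Δt = 1.1542 (t = 1.1542), x⁻ = (-6.5487) → reset → x⁺ = (-5.3364), jump to mode 1
Mode 1: guard c·x = -2.6311 hit at Δt = 1.4579 (t = 2.6121), x⁻ = (-2.6310) → reset → x⁺ = (-3.1700), jump to mode 2
Mode 2: flow for 0.9750 to horizon, guard not reached → x = (-0.9884)

1 1.1542 0->1
2 2.6121 1->2
final: 2 -0.9884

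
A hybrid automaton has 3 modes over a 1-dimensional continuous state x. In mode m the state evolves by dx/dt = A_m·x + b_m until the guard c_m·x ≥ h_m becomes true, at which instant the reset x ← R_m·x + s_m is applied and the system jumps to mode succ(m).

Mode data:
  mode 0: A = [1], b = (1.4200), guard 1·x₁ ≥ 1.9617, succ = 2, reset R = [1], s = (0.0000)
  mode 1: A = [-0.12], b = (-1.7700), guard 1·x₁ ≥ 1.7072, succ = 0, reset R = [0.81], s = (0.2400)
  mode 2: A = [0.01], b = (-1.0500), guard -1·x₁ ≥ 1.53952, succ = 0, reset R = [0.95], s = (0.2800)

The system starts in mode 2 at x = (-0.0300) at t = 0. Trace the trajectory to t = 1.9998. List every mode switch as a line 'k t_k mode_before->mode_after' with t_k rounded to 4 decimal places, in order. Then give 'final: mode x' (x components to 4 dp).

Mode 2: guard c·x = 1.5395 hit at Δt = 1.4270 (t = 1.4270), x⁻ = (-1.5395) → reset → x⁺ = (-1.1825), jump to mode 0
Mode 0: flow for 0.5728 to horizon, guard not reached → x = (-0.9989)

1 1.4270 2->0
final: 0 -0.9989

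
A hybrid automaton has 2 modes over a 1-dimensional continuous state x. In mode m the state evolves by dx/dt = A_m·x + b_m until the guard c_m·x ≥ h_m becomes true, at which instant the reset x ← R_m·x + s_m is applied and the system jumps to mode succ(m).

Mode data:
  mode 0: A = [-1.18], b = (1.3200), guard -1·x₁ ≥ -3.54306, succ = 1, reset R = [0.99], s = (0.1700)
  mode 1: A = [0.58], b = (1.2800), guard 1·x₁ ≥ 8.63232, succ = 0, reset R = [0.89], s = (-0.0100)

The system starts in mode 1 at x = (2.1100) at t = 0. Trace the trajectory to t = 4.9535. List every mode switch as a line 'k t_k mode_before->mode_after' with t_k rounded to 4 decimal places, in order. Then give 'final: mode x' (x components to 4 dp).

Mode 1: guard c·x = 8.6323 hit at Δt = 1.5873 (t = 1.5873), x⁻ = (8.6323) → reset → x⁺ = (7.6728), jump to mode 0
Mode 0: guard c·x = -3.5431 hit at Δt = 0.8428 (t = 2.4301), x⁻ = (3.5431) → reset → x⁺ = (3.6776), jump to mode 1
Mode 1: guard c·x = 8.6323 hit at Δt = 1.0532 (t = 3.4833), x⁻ = (8.6323) → reset → x⁺ = (7.6728), jump to mode 0
Mode 0: guard c·x = -3.5431 hit at Δt = 0.8428 (t = 4.3261), x⁻ = (3.5431) → reset → x⁺ = (3.6776), jump to mode 1
Mode 1: flow for 0.6274 to horizon, guard not reached → x = (6.2606)

1 1.5873 1->0
2 2.4301 0->1
3 3.4833 1->0
4 4.3261 0->1
final: 1 6.2606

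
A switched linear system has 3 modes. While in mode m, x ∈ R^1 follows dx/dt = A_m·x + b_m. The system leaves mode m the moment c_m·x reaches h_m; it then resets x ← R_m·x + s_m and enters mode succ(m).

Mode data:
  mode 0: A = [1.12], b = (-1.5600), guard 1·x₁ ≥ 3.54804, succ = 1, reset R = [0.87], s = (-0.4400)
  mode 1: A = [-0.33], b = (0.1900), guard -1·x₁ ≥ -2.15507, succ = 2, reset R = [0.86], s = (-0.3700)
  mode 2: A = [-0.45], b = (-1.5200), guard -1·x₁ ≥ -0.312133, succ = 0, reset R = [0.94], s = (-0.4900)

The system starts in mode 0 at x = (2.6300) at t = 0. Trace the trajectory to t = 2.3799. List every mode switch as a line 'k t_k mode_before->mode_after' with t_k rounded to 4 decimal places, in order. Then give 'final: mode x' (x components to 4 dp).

Mode 0: guard c·x = 3.5480 hit at Δt = 0.4956 (t = 0.4956), x⁻ = (3.5480) → reset → x⁺ = (2.6468), jump to mode 1
Mode 1: guard c·x = -2.1551 hit at Δt = 0.8214 (t = 1.3170), x⁻ = (2.1551) → reset → x⁺ = (1.4834), jump to mode 2
Mode 2: guard c·x = -0.3121 hit at Δt = 0.6126 (t = 1.9296), x⁻ = (0.3121) → reset → x⁺ = (-0.1966), jump to mode 0
Mode 0: flow for 0.4503 to horizon, guard not reached → x = (-1.2391)

1 0.4956 0->1
2 1.3170 1->2
3 1.9296 2->0
final: 0 -1.2391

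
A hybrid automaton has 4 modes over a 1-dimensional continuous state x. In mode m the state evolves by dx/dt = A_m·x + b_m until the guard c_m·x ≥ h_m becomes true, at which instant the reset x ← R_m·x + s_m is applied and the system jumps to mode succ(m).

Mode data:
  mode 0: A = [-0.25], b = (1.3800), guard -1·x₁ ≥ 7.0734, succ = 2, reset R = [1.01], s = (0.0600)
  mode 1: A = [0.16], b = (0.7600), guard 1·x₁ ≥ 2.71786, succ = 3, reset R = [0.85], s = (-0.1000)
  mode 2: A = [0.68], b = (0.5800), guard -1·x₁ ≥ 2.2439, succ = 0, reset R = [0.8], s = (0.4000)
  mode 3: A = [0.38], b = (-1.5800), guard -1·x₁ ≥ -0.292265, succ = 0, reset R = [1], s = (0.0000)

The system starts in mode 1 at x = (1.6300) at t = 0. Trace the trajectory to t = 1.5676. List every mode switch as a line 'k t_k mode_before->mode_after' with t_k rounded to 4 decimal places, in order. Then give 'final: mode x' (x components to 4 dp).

Mode 1: guard c·x = 2.7179 hit at Δt = 0.9840 (t = 0.9840), x⁻ = (2.7179) → reset → x⁺ = (2.2102), jump to mode 3
Mode 3: flow for 0.5836 to horizon, guard not reached → x = (1.7266)

1 0.9840 1->3
final: 3 1.7266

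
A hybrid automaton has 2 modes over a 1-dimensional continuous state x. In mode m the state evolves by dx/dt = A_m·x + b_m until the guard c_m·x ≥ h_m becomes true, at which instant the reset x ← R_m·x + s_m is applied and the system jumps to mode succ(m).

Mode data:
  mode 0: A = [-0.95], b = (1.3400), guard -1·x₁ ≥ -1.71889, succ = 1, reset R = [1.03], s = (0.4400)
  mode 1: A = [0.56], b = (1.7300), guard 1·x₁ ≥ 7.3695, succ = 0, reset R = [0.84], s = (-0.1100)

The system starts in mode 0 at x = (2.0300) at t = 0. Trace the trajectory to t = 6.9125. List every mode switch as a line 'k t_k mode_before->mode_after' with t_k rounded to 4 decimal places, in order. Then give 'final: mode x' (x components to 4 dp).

1 0.7343 0->1
2 1.9482 1->0
3 4.8088 0->1
4 6.0227 1->0
final: 0 3.4160

Mode 0: guard c·x = -1.7189 hit at Δt = 0.7343 (t = 0.7343), x⁻ = (1.7189) → reset → x⁺ = (2.2105), jump to mode 1
Mode 1: guard c·x = 7.3695 hit at Δt = 1.2139 (t = 1.9482), x⁻ = (7.3695) → reset → x⁺ = (6.0804), jump to mode 0
Mode 0: guard c·x = -1.7189 hit at Δt = 2.8606 (t = 4.8088), x⁻ = (1.7189) → reset → x⁺ = (2.2105), jump to mode 1
Mode 1: guard c·x = 7.3695 hit at Δt = 1.2139 (t = 6.0227), x⁻ = (7.3695) → reset → x⁺ = (6.0804), jump to mode 0
Mode 0: flow for 0.8898 to horizon, guard not reached → x = (3.4160)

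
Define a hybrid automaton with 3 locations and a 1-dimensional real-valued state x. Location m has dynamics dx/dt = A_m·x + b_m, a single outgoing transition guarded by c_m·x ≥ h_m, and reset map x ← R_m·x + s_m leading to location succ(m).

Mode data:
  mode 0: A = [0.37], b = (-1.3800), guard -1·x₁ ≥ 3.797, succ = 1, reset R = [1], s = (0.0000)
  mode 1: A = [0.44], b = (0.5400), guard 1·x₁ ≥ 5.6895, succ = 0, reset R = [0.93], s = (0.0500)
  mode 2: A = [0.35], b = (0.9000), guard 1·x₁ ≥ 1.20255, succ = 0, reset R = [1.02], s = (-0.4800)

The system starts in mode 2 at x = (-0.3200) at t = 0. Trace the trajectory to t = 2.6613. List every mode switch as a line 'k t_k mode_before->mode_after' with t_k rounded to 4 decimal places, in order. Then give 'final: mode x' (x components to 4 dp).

Mode 2: guard c·x = 1.2026 hit at Δt = 1.4759 (t = 1.4759), x⁻ = (1.2025) → reset → x⁺ = (0.7466), jump to mode 0
Mode 0: flow for 1.1854 to horizon, guard not reached → x = (-0.8957)

1 1.4759 2->0
final: 0 -0.8957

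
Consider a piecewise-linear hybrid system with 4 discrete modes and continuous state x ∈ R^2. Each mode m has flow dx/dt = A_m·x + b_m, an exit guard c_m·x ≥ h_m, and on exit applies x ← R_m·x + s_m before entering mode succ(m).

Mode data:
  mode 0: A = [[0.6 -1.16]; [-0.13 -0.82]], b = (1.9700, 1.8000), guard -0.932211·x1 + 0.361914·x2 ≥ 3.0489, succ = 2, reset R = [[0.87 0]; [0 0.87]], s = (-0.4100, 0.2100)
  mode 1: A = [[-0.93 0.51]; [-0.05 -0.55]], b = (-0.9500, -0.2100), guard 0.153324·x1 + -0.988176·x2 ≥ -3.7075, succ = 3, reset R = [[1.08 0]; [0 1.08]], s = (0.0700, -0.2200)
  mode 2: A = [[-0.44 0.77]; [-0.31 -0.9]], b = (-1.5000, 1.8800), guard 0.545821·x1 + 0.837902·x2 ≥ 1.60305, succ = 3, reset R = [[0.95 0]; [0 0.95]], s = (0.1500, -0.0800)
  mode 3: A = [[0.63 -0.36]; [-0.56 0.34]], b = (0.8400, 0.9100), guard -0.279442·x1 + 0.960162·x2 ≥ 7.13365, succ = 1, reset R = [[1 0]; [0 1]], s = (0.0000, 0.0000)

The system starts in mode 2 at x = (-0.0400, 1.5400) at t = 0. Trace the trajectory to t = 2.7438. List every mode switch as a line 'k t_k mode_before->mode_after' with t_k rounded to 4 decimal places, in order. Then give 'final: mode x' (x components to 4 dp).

Mode 2: guard c·x = 1.6031 hit at Δt = 1.5649 (t = 1.5649), x⁻ = (-0.1158, 1.9886) → reset → x⁺ = (0.0400, 1.8092), jump to mode 3
Mode 3: flow for 1.1789 to horizon, guard not reached → x = (-0.1375, 3.9864)

1 1.5649 2->3
final: 3 -0.1375 3.9864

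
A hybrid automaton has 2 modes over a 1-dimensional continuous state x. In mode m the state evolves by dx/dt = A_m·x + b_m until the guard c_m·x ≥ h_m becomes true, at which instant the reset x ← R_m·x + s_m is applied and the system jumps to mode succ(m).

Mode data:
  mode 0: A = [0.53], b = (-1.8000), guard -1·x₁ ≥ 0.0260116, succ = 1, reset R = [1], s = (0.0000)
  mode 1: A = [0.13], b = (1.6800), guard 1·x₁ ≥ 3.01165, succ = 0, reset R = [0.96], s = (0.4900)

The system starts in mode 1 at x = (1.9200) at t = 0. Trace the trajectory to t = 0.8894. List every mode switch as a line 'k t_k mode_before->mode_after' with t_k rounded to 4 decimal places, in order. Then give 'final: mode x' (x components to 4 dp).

1 0.5459 1->0
final: 0 3.3782

Mode 1: guard c·x = 3.0116 hit at Δt = 0.5459 (t = 0.5459), x⁻ = (3.0116) → reset → x⁺ = (3.3812), jump to mode 0
Mode 0: flow for 0.3435 to horizon, guard not reached → x = (3.3782)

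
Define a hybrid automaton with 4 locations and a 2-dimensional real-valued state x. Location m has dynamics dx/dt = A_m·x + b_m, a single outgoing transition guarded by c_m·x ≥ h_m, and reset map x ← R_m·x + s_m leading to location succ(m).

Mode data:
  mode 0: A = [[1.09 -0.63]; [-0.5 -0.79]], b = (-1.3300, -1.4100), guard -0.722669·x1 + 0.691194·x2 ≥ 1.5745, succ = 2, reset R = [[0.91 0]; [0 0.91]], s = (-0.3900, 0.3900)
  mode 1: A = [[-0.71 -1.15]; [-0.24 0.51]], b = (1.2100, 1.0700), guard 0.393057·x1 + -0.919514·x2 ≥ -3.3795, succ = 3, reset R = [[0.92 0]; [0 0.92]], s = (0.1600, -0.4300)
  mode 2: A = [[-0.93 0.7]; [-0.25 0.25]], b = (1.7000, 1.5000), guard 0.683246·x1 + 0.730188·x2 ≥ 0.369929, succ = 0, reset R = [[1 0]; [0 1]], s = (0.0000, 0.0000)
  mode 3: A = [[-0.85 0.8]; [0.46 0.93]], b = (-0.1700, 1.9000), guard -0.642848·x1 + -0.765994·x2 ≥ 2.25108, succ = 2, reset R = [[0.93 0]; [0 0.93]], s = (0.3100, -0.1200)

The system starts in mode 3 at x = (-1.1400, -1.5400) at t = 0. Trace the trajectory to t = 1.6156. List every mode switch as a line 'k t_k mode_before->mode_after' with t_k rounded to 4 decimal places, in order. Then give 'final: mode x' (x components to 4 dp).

1 0.9153 3->2
final: 2 -0.1022 -0.7886

Mode 3: guard c·x = 2.2511 hit at Δt = 0.9153 (t = 0.9153), x⁻ = (-1.4547, -1.7179) → reset → x⁺ = (-1.0429, -1.7177), jump to mode 2
Mode 2: flow for 0.7003 to horizon, guard not reached → x = (-0.1022, -0.7886)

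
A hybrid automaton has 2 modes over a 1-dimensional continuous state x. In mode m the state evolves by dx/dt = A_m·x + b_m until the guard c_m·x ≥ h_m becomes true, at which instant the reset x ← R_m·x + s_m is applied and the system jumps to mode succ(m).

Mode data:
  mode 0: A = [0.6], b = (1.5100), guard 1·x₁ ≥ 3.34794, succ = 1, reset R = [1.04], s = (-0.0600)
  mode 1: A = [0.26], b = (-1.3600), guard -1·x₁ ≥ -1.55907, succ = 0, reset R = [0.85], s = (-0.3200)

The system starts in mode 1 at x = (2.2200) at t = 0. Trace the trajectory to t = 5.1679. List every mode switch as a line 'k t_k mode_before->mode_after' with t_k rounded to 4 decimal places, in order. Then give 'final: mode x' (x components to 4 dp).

1 0.7633 1->0
2 1.6132 0->1
3 4.3360 1->0
final: 0 3.2849

Mode 1: guard c·x = -1.5591 hit at Δt = 0.7633 (t = 0.7633), x⁻ = (1.5591) → reset → x⁺ = (1.0052), jump to mode 0
Mode 0: guard c·x = 3.3479 hit at Δt = 0.8499 (t = 1.6132), x⁻ = (3.3479) → reset → x⁺ = (3.4219), jump to mode 1
Mode 1: guard c·x = -1.5591 hit at Δt = 2.7228 (t = 4.3360), x⁻ = (1.5591) → reset → x⁺ = (1.0052), jump to mode 0
Mode 0: flow for 0.8319 to horizon, guard not reached → x = (3.2849)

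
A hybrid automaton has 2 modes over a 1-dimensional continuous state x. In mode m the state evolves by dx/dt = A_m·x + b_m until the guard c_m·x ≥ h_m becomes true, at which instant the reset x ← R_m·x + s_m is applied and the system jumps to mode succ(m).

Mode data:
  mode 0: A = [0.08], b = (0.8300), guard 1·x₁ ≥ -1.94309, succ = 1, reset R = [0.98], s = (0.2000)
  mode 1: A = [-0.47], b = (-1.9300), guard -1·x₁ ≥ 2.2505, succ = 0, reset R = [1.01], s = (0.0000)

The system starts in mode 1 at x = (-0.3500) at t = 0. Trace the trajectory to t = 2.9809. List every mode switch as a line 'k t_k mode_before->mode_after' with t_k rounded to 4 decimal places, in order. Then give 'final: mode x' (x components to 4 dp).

1 1.5002 1->0
2 1.9991 0->1
3 2.5481 1->0
final: 0 -1.9875

Mode 1: guard c·x = 2.2505 hit at Δt = 1.5002 (t = 1.5002), x⁻ = (-2.2505) → reset → x⁺ = (-2.2730), jump to mode 0
Mode 0: guard c·x = -1.9431 hit at Δt = 0.4989 (t = 1.9991), x⁻ = (-1.9431) → reset → x⁺ = (-1.7042), jump to mode 1
Mode 1: guard c·x = 2.2505 hit at Δt = 0.5489 (t = 2.5481), x⁻ = (-2.2505) → reset → x⁺ = (-2.2730), jump to mode 0
Mode 0: flow for 0.4328 to horizon, guard not reached → x = (-1.9875)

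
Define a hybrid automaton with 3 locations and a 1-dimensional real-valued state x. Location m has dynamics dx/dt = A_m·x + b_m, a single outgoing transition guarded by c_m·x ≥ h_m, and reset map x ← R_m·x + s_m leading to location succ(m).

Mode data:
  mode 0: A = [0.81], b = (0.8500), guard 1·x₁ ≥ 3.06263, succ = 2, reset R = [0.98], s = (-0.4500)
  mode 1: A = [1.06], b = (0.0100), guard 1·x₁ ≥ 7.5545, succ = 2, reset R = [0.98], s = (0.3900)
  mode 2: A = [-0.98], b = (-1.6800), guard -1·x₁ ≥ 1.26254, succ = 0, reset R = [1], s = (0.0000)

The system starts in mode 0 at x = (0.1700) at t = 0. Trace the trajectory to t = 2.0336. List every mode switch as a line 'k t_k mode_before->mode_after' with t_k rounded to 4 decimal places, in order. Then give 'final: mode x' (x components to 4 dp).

Mode 0: guard c·x = 3.0626 hit at Δt = 1.5007 (t = 1.5007), x⁻ = (3.0626) → reset → x⁺ = (2.5514), jump to mode 2
Mode 2: flow for 0.5329 to horizon, guard not reached → x = (0.8161)

1 1.5007 0->2
final: 2 0.8161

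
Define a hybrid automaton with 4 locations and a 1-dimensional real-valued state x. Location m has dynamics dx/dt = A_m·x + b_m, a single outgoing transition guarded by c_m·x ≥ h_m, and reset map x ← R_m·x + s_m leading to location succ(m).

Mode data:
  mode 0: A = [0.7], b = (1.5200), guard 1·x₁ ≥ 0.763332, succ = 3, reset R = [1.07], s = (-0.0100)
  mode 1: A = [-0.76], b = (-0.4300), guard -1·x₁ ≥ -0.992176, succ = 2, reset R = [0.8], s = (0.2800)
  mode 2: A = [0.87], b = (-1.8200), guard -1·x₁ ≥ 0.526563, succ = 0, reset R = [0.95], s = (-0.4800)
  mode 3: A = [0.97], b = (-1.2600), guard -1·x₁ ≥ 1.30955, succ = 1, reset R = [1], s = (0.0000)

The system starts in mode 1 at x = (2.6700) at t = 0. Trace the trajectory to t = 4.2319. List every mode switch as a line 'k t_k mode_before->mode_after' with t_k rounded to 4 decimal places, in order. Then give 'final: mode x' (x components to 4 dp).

1 0.9617 1->2
2 2.0474 2->0
3 3.3355 0->3
final: 3 0.1247

Mode 1: guard c·x = -0.9922 hit at Δt = 0.9617 (t = 0.9617), x⁻ = (0.9922) → reset → x⁺ = (1.0737), jump to mode 2
Mode 2: guard c·x = 0.5266 hit at Δt = 1.0857 (t = 2.0474), x⁻ = (-0.5266) → reset → x⁺ = (-0.9802), jump to mode 0
Mode 0: guard c·x = 0.7633 hit at Δt = 1.2881 (t = 3.3355), x⁻ = (0.7633) → reset → x⁺ = (0.8068), jump to mode 3
Mode 3: flow for 0.8964 to horizon, guard not reached → x = (0.1247)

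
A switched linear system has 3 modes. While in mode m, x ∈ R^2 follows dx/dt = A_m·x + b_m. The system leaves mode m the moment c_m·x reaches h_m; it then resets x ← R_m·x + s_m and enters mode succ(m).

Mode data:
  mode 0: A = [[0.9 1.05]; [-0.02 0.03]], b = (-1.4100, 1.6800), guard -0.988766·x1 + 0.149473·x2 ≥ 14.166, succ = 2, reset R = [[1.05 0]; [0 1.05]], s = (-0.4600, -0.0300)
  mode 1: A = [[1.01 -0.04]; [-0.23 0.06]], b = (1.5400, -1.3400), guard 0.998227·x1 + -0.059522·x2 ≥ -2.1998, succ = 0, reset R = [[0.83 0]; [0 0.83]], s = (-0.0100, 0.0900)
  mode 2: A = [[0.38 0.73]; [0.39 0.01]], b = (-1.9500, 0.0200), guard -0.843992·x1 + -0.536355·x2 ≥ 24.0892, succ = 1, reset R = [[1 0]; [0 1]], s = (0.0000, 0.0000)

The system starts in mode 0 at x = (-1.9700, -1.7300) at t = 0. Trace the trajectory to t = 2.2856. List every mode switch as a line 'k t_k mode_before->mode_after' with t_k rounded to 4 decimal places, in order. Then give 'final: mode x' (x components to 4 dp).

1 1.4812 0->2
final: 2 -23.8097 -5.0159

Mode 0: guard c·x = 14.1660 hit at Δt = 1.4812 (t = 1.4812), x⁻ = (-14.1834, 0.9495) → reset → x⁺ = (-15.3526, 0.9669), jump to mode 2
Mode 2: flow for 0.8044 to horizon, guard not reached → x = (-23.8097, -5.0159)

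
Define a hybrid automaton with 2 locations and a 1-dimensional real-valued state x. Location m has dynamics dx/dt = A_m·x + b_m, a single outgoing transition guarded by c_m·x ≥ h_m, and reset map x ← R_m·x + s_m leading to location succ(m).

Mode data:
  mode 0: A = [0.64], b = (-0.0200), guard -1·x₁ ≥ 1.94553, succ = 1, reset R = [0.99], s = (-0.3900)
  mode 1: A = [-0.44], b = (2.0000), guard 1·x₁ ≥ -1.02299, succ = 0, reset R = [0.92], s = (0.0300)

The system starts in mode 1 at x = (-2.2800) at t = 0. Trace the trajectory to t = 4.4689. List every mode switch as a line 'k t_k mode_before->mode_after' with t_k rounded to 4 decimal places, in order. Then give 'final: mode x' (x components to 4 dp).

Mode 1: guard c·x = -1.0230 hit at Δt = 0.4626 (t = 0.4626), x⁻ = (-1.0230) → reset → x⁺ = (-0.9112), jump to mode 0
Mode 0: guard c·x = 1.9455 hit at Δt = 1.1575 (t = 1.6201), x⁻ = (-1.9455) → reset → x⁺ = (-2.3161), jump to mode 1
Mode 1: guard c·x = -1.0230 hit at Δt = 0.4746 (t = 2.0947), x⁻ = (-1.0230) → reset → x⁺ = (-0.9112), jump to mode 0
Mode 0: guard c·x = 1.9455 hit at Δt = 1.1575 (t = 3.2522), x⁻ = (-1.9455) → reset → x⁺ = (-2.3161), jump to mode 1
Mode 1: guard c·x = -1.0230 hit at Δt = 0.4746 (t = 3.7267), x⁻ = (-1.0230) → reset → x⁺ = (-0.9112), jump to mode 0
Mode 0: flow for 0.7422 to horizon, guard not reached → x = (-1.4841)

1 0.4626 1->0
2 1.6201 0->1
3 2.0947 1->0
4 3.2522 0->1
5 3.7267 1->0
final: 0 -1.4841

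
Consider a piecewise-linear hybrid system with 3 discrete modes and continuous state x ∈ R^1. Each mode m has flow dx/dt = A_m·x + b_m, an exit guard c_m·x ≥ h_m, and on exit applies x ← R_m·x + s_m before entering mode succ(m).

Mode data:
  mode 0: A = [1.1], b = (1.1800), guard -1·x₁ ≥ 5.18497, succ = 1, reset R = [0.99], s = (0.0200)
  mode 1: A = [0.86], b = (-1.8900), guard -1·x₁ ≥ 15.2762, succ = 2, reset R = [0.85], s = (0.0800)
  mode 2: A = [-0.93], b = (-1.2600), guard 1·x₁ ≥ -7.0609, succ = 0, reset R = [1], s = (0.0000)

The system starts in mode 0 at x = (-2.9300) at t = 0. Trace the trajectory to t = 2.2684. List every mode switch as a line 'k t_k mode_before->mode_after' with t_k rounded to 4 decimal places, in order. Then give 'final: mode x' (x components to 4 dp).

Mode 0: guard c·x = 5.1850 hit at Δt = 0.7226 (t = 0.7226), x⁻ = (-5.1850) → reset → x⁺ = (-5.1131), jump to mode 1
Mode 1: guard c·x = 15.2762 hit at Δt = 1.0132 (t = 1.7358), x⁻ = (-15.2762) → reset → x⁺ = (-12.9048), jump to mode 2
Mode 2: flow for 0.5326 to horizon, guard not reached → x = (-8.3931)

1 0.7226 0->1
2 1.7358 1->2
final: 2 -8.3931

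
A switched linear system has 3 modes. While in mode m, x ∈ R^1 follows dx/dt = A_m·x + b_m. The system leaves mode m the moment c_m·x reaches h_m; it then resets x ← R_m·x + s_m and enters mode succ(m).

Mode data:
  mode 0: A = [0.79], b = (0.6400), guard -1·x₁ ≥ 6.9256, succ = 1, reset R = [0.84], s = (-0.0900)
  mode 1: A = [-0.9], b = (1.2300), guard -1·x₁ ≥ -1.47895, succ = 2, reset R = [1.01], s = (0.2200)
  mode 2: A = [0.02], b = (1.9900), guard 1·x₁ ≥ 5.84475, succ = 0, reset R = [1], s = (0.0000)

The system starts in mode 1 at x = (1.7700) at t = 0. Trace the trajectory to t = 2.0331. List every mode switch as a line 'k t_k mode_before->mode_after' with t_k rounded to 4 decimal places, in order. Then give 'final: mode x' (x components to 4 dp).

Mode 1: guard c·x = -1.4789 hit at Δt = 1.4208 (t = 1.4208), x⁻ = (1.4789) → reset → x⁺ = (1.7137), jump to mode 2
Mode 2: flow for 0.6123 to horizon, guard not reached → x = (2.9608)

1 1.4208 1->2
final: 2 2.9608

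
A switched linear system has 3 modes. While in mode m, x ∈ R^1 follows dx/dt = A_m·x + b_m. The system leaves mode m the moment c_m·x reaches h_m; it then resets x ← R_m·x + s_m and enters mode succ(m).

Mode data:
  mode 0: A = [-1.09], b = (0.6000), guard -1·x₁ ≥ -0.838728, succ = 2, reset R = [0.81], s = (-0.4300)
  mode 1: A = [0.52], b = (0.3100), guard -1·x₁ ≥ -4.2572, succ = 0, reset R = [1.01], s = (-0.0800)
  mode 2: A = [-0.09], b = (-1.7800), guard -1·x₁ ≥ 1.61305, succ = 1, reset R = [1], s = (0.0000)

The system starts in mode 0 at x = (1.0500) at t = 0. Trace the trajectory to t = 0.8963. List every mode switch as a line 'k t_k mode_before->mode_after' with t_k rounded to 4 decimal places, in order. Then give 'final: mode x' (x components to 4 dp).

1 0.5044 0->2
final: 2 -0.4447

Mode 0: guard c·x = -0.8387 hit at Δt = 0.5044 (t = 0.5044), x⁻ = (0.8387) → reset → x⁺ = (0.2494), jump to mode 2
Mode 2: flow for 0.3919 to horizon, guard not reached → x = (-0.4447)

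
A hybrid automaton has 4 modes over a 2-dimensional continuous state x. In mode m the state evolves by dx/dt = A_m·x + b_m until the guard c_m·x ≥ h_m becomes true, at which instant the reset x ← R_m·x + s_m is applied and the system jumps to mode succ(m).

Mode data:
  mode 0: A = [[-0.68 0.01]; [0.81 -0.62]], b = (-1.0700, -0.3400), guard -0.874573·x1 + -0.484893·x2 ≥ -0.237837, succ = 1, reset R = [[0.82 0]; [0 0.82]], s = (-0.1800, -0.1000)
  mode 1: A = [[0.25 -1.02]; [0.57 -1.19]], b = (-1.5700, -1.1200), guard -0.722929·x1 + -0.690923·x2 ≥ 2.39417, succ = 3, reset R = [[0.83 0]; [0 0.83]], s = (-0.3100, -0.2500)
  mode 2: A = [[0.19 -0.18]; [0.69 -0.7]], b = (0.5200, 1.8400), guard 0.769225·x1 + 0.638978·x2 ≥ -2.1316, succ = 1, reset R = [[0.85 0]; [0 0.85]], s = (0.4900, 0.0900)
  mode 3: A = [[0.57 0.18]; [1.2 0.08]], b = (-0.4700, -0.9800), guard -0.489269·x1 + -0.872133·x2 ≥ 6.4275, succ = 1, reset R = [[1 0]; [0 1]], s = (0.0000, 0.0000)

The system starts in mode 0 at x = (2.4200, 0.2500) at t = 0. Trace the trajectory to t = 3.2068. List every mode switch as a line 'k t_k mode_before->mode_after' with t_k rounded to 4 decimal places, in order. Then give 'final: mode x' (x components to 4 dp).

Mode 0: guard c·x = -0.2378 hit at Δt = 1.3529 (t = 1.3529), x⁻ = (0.0231, 0.4488) → reset → x⁺ = (-0.1610, 0.2680), jump to mode 1
Mode 1: guard c·x = 2.3942 hit at Δt = 1.5286 (t = 2.8815), x⁻ = (-2.0246, -1.3468) → reset → x⁺ = (-1.9904, -1.3679), jump to mode 3
Mode 3: flow for 0.3253 to horizon, guard not reached → x = (-2.6900, -2.6451)

1 1.3529 0->1
2 2.8815 1->3
final: 3 -2.6900 -2.6451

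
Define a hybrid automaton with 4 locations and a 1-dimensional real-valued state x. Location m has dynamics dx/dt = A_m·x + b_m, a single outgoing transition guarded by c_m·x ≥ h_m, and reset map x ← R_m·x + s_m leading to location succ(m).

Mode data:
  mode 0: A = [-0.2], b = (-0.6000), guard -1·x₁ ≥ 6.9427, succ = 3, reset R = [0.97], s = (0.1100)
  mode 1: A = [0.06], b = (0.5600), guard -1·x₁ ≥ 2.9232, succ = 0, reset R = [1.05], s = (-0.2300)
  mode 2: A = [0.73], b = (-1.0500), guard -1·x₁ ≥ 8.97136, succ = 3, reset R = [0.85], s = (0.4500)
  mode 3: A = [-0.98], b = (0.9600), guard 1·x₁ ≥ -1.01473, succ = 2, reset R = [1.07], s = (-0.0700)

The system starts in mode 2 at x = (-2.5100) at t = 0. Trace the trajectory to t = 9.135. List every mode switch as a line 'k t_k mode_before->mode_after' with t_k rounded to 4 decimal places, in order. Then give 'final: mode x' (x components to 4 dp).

Mode 2: guard c·x = 8.9714 hit at Δt = 1.3280 (t = 1.3280), x⁻ = (-8.9714) → reset → x⁺ = (-7.1757), jump to mode 3
Mode 3: guard c·x = -1.0147 hit at Δt = 1.4371 (t = 2.7651), x⁻ = (-1.0147) → reset → x⁺ = (-1.1558), jump to mode 2
Mode 2: guard c·x = 8.9714 hit at Δt = 1.9034 (t = 4.6685), x⁻ = (-8.9714) → reset → x⁺ = (-7.1757), jump to mode 3
Mode 3: guard c·x = -1.0147 hit at Δt = 1.4371 (t = 6.1056), x⁻ = (-1.0147) → reset → x⁺ = (-1.1558), jump to mode 2
Mode 2: guard c·x = 8.9714 hit at Δt = 1.9034 (t = 8.0090), x⁻ = (-8.9714) → reset → x⁺ = (-7.1757), jump to mode 3
Mode 3: flow for 1.1260 to horizon, guard not reached → x = (-1.7257)

1 1.3280 2->3
2 2.7651 3->2
3 4.6685 2->3
4 6.1056 3->2
5 8.0090 2->3
final: 3 -1.7257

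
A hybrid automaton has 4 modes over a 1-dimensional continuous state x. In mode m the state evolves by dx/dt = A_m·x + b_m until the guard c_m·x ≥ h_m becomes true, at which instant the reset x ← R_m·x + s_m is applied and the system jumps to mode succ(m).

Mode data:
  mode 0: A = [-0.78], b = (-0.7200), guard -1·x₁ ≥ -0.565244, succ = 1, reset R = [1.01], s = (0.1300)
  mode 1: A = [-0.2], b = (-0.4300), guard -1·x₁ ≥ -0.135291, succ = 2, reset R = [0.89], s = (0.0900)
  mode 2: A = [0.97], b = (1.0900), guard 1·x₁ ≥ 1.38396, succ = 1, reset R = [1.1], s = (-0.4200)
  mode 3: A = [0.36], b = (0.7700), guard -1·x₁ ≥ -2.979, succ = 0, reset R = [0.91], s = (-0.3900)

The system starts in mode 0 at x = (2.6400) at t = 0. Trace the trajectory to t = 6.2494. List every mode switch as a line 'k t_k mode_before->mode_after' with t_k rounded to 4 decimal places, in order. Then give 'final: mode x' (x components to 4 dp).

1 1.1192 0->1
2 2.2249 1->2
3 2.8755 2->1
4 4.6399 1->2
5 5.2905 2->1
final: 1 0.5348

Mode 0: guard c·x = -0.5652 hit at Δt = 1.1192 (t = 1.1192), x⁻ = (0.5652) → reset → x⁺ = (0.7009), jump to mode 1
Mode 1: guard c·x = -0.1353 hit at Δt = 1.1057 (t = 2.2249), x⁻ = (0.1353) → reset → x⁺ = (0.2104), jump to mode 2
Mode 2: guard c·x = 1.3840 hit at Δt = 0.6506 (t = 2.8755), x⁻ = (1.3840) → reset → x⁺ = (1.1024), jump to mode 1
Mode 1: guard c·x = -0.1353 hit at Δt = 1.7644 (t = 4.6399), x⁻ = (0.1353) → reset → x⁺ = (0.2104), jump to mode 2
Mode 2: guard c·x = 1.3840 hit at Δt = 0.6506 (t = 5.2905), x⁻ = (1.3840) → reset → x⁺ = (1.1024), jump to mode 1
Mode 1: flow for 0.9589 to horizon, guard not reached → x = (0.5348)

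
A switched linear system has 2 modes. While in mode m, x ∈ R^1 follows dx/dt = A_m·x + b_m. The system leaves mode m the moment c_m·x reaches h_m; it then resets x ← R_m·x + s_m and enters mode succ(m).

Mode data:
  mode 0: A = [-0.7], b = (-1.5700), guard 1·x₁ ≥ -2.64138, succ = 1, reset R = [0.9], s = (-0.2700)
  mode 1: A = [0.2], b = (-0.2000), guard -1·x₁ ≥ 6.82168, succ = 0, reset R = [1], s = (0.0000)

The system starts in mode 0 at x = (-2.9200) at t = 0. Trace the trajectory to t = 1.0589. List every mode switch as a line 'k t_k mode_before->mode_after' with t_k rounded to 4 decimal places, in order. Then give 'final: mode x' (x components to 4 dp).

1 0.7573 0->1
final: 1 -2.8740

Mode 0: guard c·x = -2.6414 hit at Δt = 0.7573 (t = 0.7573), x⁻ = (-2.6414) → reset → x⁺ = (-2.6472), jump to mode 1
Mode 1: flow for 0.3016 to horizon, guard not reached → x = (-2.8740)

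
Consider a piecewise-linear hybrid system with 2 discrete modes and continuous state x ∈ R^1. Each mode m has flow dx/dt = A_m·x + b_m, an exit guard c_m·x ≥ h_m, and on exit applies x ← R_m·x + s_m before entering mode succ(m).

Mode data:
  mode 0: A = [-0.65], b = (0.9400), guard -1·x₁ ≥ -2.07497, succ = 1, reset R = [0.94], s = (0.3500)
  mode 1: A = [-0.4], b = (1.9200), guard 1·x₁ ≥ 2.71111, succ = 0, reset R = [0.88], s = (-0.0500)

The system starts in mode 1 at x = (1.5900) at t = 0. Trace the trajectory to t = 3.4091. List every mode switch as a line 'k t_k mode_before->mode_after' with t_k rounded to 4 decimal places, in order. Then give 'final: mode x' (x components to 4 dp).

Mode 1: guard c·x = 2.7111 hit at Δt = 1.0741 (t = 1.0741), x⁻ = (2.7111) → reset → x⁺ = (2.3358), jump to mode 0
Mode 0: guard c·x = -2.0750 hit at Δt = 0.5338 (t = 1.6079), x⁻ = (2.0750) → reset → x⁺ = (2.3005), jump to mode 1
Mode 1: guard c·x = 2.7111 hit at Δt = 0.4487 (t = 2.0566), x⁻ = (2.7111) → reset → x⁺ = (2.3358), jump to mode 0
Mode 0: guard c·x = -2.0750 hit at Δt = 0.5338 (t = 2.5903), x⁻ = (2.0750) → reset → x⁺ = (2.3005), jump to mode 1
Mode 1: guard c·x = 2.7111 hit at Δt = 0.4487 (t = 3.0390), x⁻ = (2.7111) → reset → x⁺ = (2.3358), jump to mode 0
Mode 0: flow for 0.3701 to horizon, guard not reached → x = (2.1456)

1 1.0741 1->0
2 1.6079 0->1
3 2.0566 1->0
4 2.5903 0->1
5 3.0390 1->0
final: 0 2.1456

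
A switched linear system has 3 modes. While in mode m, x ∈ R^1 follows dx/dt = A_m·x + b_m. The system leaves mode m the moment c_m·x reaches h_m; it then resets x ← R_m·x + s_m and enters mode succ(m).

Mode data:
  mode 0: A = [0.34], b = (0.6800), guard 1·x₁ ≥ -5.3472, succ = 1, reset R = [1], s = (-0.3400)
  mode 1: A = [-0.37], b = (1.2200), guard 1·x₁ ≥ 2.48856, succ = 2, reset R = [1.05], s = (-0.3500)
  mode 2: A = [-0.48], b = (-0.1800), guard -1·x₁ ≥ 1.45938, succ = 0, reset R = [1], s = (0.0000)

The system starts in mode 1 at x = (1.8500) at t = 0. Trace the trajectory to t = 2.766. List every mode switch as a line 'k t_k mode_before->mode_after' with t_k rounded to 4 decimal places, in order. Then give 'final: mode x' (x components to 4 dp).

1 1.5729 1->2
final: 2 1.1129

Mode 1: guard c·x = 2.4886 hit at Δt = 1.5729 (t = 1.5729), x⁻ = (2.4886) → reset → x⁺ = (2.2630), jump to mode 2
Mode 2: flow for 1.1931 to horizon, guard not reached → x = (1.1129)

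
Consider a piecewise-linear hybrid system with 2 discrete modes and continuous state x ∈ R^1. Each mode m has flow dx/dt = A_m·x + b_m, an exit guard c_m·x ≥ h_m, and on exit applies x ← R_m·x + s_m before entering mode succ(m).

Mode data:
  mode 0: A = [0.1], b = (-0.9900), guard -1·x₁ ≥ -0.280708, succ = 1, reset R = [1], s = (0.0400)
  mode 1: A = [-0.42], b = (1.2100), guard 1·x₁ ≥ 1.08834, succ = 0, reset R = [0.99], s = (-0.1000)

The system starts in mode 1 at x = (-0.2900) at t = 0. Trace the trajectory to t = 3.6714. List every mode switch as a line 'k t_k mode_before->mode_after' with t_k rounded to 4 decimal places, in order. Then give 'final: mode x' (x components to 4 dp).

Mode 1: guard c·x = 1.0883 hit at Δt = 1.3580 (t = 1.3580), x⁻ = (1.0883) → reset → x⁺ = (0.9775), jump to mode 0
Mode 0: guard c·x = -0.2807 hit at Δt = 0.7519 (t = 2.1099), x⁻ = (0.2807) → reset → x⁺ = (0.3207), jump to mode 1
Mode 1: guard c·x = 1.0883 hit at Δt = 0.8486 (t = 2.9585), x⁻ = (1.0883) → reset → x⁺ = (0.9775), jump to mode 0
Mode 0: flow for 0.7129 to horizon, guard not reached → x = (0.3182)

1 1.3580 1->0
2 2.1099 0->1
3 2.9585 1->0
final: 0 0.3182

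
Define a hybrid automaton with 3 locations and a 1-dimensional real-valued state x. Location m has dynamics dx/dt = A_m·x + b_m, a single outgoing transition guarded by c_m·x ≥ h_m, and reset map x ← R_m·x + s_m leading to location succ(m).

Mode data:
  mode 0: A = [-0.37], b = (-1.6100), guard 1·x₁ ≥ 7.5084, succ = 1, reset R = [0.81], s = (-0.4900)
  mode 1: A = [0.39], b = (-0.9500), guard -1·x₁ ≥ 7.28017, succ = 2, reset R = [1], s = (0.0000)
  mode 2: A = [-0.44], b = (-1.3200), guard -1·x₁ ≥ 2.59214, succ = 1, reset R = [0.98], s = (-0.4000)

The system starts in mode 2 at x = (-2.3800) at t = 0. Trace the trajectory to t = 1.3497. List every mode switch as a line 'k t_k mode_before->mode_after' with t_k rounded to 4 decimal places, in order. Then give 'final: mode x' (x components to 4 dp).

Mode 2: guard c·x = 2.5921 hit at Δt = 0.9518 (t = 0.9518), x⁻ = (-2.5921) → reset → x⁺ = (-2.9403), jump to mode 1
Mode 1: flow for 0.3979 to horizon, guard not reached → x = (-3.8428)

1 0.9518 2->1
final: 1 -3.8428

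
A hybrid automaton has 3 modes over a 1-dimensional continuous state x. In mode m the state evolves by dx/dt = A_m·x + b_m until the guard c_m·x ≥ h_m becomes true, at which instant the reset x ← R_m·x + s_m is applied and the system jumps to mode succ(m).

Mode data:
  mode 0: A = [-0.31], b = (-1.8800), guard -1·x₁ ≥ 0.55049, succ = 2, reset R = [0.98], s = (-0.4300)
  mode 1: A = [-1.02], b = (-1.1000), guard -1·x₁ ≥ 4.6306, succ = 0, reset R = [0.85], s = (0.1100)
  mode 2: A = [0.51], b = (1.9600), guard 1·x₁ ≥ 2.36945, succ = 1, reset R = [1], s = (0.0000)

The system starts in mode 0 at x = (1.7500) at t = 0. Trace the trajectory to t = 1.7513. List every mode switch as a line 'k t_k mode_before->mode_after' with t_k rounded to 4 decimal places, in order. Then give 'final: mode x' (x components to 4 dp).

1 1.1248 0->2
final: 2 0.1123

Mode 0: guard c·x = 0.5505 hit at Δt = 1.1248 (t = 1.1248), x⁻ = (-0.5505) → reset → x⁺ = (-0.9695), jump to mode 2
Mode 2: flow for 0.6265 to horizon, guard not reached → x = (0.1123)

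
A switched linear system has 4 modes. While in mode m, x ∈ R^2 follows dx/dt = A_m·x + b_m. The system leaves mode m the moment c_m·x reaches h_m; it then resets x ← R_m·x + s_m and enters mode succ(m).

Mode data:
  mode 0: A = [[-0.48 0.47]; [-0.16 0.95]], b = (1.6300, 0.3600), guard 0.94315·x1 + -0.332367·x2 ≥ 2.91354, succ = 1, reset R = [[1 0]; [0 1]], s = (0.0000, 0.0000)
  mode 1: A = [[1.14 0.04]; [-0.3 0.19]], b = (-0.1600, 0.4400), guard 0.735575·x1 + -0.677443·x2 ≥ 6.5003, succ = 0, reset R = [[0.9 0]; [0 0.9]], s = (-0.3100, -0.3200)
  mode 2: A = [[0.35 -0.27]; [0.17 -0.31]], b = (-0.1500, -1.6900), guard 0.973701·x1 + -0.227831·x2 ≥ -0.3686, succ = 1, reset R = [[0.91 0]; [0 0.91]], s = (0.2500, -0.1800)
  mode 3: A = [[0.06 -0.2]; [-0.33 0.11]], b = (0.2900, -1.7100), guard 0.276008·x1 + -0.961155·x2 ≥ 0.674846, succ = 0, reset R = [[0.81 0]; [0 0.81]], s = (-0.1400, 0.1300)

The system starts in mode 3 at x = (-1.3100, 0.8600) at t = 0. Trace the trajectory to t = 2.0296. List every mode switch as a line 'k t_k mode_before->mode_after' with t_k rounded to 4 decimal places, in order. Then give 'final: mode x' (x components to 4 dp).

1 1.4026 3->0
final: 0 -0.0073 -0.8397

Mode 3: guard c·x = 0.6748 hit at Δt = 1.4026 (t = 1.4026), x⁻ = (-0.9961, -0.9882) → reset → x⁺ = (-0.9469, -0.6704), jump to mode 0
Mode 0: flow for 0.6270 to horizon, guard not reached → x = (-0.0073, -0.8397)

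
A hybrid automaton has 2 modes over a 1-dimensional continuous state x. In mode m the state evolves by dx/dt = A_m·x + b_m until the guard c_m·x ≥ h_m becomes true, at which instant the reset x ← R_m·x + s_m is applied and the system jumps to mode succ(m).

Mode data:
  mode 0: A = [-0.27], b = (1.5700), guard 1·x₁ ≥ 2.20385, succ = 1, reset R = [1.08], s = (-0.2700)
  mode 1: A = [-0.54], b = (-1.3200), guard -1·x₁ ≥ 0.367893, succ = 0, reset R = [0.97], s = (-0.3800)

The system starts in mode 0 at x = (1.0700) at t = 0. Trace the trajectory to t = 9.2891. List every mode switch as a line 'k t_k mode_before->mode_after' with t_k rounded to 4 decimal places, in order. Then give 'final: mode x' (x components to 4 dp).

Mode 0: guard c·x = 2.2039 hit at Δt = 1.0114 (t = 1.0114), x⁻ = (2.2039) → reset → x⁺ = (2.1102), jump to mode 1
Mode 1: guard c·x = 0.3679 hit at Δt = 1.4545 (t = 2.4659), x⁻ = (-0.3679) → reset → x⁺ = (-0.7369), jump to mode 0
Mode 0: guard c·x = 2.2039 hit at Δt = 2.2065 (t = 4.6724), x⁻ = (2.2038) → reset → x⁺ = (2.1102), jump to mode 1
Mode 1: guard c·x = 0.3679 hit at Δt = 1.4545 (t = 6.1269), x⁻ = (-0.3679) → reset → x⁺ = (-0.7369), jump to mode 0
Mode 0: guard c·x = 2.2039 hit at Δt = 2.2065 (t = 8.3333), x⁻ = (2.2038) → reset → x⁺ = (2.1102), jump to mode 1
Mode 1: flow for 0.9558 to horizon, guard not reached → x = (0.2739)

1 1.0114 0->1
2 2.4659 1->0
3 4.6724 0->1
4 6.1269 1->0
5 8.3333 0->1
final: 1 0.2739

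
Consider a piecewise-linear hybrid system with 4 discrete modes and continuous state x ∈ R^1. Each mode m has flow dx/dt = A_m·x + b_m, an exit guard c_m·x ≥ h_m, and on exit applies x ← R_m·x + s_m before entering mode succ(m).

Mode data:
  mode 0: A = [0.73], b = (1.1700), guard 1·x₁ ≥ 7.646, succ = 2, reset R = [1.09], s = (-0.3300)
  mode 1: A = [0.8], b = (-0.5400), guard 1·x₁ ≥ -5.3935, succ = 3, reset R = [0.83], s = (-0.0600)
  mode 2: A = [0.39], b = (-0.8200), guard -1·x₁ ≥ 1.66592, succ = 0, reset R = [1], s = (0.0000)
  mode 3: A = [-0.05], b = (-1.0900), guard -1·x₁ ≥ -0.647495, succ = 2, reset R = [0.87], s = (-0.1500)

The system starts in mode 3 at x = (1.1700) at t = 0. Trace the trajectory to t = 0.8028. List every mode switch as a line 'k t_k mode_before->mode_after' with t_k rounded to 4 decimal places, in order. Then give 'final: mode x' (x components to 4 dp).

Mode 3: guard c·x = -0.6475 hit at Δt = 0.4602 (t = 0.4602), x⁻ = (0.6475) → reset → x⁺ = (0.4133), jump to mode 2
Mode 2: flow for 0.3426 to horizon, guard not reached → x = (0.1718)

1 0.4602 3->2
final: 2 0.1718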